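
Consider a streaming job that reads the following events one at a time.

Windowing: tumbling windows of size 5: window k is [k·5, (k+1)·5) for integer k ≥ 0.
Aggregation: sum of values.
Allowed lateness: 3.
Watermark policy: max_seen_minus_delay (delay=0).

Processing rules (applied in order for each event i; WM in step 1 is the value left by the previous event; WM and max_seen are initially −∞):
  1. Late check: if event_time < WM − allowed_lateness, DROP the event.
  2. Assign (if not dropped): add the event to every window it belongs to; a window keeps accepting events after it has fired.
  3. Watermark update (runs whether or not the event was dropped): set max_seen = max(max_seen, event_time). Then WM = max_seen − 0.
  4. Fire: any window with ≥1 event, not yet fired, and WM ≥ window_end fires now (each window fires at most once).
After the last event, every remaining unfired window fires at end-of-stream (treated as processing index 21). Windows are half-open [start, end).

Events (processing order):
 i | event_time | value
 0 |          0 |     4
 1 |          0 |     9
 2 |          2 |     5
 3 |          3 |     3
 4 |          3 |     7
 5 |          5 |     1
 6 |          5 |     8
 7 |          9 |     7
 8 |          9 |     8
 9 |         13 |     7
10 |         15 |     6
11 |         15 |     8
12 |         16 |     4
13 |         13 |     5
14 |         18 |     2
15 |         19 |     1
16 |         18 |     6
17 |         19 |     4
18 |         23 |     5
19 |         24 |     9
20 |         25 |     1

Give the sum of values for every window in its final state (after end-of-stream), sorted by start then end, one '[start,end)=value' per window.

i=0 t=0 v=4: → [0,5); WM=0
i=1 t=0 v=9: → [0,5); WM=0
i=2 t=2 v=5: → [0,5); WM=2
i=3 t=3 v=3: → [0,5); WM=3
i=4 t=3 v=7: → [0,5); WM=3
i=5 t=5 v=1: → [5,10); WM=5; [0,5) fires=28
i=6 t=5 v=8: → [5,10); WM=5
i=7 t=9 v=7: → [5,10); WM=9
i=8 t=9 v=8: → [5,10); WM=9
i=9 t=13 v=7: → [10,15); WM=13; [5,10) fires=24
i=10 t=15 v=6: → [15,20); WM=15; [10,15) fires=7
i=11 t=15 v=8: → [15,20); WM=15
i=12 t=16 v=4: → [15,20); WM=16
i=13 t=13 v=5: → [10,15); WM=16
i=14 t=18 v=2: → [15,20); WM=18
i=15 t=19 v=1: → [15,20); WM=19
i=16 t=18 v=6: → [15,20); WM=19
i=17 t=19 v=4: → [15,20); WM=19
i=18 t=23 v=5: → [20,25); WM=23; [15,20) fires=31
i=19 t=24 v=9: → [20,25); WM=24
i=20 t=25 v=1: → [25,30); WM=25; [20,25) fires=14

[0,5)=28 [5,10)=24 [10,15)=12 [15,20)=31 [20,25)=14 [25,30)=1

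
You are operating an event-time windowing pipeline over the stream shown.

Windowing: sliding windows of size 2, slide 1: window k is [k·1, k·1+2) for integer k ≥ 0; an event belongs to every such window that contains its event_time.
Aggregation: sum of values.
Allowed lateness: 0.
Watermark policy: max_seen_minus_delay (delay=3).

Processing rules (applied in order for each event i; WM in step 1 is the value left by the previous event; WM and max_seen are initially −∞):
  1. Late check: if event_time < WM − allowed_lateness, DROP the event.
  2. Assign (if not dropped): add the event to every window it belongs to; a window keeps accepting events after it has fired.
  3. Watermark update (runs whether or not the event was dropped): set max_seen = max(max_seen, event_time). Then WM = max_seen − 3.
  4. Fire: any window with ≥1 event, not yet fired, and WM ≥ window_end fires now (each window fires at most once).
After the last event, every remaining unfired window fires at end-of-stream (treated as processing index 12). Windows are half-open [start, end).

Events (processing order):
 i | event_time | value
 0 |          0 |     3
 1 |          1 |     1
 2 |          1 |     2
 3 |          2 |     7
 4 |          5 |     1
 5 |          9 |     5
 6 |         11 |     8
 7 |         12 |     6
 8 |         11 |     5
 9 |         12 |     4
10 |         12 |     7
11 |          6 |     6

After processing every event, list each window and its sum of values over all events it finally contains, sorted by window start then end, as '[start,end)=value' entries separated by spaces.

[0,2)=6 [1,3)=10 [2,4)=7 [4,6)=1 [5,7)=1 [8,10)=5 [9,11)=5 [10,12)=13 [11,13)=30 [12,14)=17

i=0 t=0 v=3: → [0,2); WM=-3
i=1 t=1 v=1: → [1,3),[0,2); WM=-2
i=2 t=1 v=2: → [1,3),[0,2); WM=-2
i=3 t=2 v=7: → [2,4),[1,3); WM=-1
i=4 t=5 v=1: → [5,7),[4,6); WM=2; [0,2) fires=6
i=5 t=9 v=5: → [9,11),[8,10); WM=6; [1,3) fires=10 [2,4) fires=7 [4,6) fires=1
i=6 t=11 v=8: → [11,13),[10,12); WM=8; [5,7) fires=1
i=7 t=12 v=6: → [12,14),[11,13); WM=9
i=8 t=11 v=5: → [11,13),[10,12); WM=9
i=9 t=12 v=4: → [12,14),[11,13); WM=9
i=10 t=12 v=7: → [12,14),[11,13); WM=9
i=11 t=6 v=6: DROP (t<9-0); WM=9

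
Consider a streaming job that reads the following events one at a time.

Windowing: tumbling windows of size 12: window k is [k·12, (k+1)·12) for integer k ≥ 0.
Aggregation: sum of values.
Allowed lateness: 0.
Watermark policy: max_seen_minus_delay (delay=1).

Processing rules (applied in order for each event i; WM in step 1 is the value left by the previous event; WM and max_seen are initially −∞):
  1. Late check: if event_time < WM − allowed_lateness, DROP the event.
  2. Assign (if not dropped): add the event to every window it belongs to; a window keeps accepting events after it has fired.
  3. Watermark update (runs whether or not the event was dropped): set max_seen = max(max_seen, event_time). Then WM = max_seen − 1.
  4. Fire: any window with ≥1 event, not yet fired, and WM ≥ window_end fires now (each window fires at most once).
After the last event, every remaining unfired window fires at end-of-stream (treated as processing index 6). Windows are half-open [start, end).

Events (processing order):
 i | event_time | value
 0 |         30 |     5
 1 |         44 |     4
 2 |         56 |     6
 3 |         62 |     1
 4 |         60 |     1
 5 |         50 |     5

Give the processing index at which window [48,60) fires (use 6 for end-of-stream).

i=0 t=30 v=5: → [24,36); WM=29
i=1 t=44 v=4: → [36,48); WM=43; [24,36) fires=5
i=2 t=56 v=6: → [48,60); WM=55; [36,48) fires=4
i=3 t=62 v=1: → [60,72); WM=61; [48,60) fires=6
i=4 t=60 v=1: DROP (t<61-0); WM=61
i=5 t=50 v=5: DROP (t<61-0); WM=61

3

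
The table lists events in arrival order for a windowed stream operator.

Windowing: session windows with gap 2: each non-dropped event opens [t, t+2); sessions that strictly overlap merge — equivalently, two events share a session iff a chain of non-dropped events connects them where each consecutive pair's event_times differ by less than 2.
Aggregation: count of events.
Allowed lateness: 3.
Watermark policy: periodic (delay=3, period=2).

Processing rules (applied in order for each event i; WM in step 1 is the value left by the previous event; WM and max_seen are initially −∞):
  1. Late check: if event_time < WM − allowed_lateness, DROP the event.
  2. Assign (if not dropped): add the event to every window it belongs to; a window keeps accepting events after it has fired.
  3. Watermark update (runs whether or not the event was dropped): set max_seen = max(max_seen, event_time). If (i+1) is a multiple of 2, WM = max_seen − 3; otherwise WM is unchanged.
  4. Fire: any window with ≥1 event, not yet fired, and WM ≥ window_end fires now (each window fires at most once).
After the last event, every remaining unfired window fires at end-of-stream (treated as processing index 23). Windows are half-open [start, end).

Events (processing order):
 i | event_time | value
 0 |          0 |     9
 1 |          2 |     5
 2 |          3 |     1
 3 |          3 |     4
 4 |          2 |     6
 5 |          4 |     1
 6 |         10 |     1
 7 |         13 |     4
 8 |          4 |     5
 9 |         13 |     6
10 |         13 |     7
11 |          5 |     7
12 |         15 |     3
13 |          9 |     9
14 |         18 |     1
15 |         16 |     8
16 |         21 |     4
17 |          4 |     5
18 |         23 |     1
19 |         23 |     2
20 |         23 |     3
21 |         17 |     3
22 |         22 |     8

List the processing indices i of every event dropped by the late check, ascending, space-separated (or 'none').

8 11 17

i=0 t=0 v=9: → [0,2); WM=−∞
i=1 t=2 v=5: → [2,4); WM=-1
i=2 t=3 v=1: → [2,5); WM=-1
i=3 t=3 v=4: → [2,5); WM=0
i=4 t=2 v=6: → [2,5); WM=0
i=5 t=4 v=1: → [2,6); WM=1
i=6 t=10 v=1: → [10,12); WM=1
i=7 t=13 v=4: → [13,15); WM=10
i=8 t=4 v=5: DROP (t<10-3); WM=10
i=9 t=13 v=6: → [13,15); WM=10
i=10 t=13 v=7: → [13,15); WM=10
i=11 t=5 v=7: DROP (t<10-3); WM=10
i=12 t=15 v=3: → [15,17); WM=10
i=13 t=9 v=9: → [9,12); WM=12
i=14 t=18 v=1: → [18,20); WM=12
i=15 t=16 v=8: → [15,18); WM=15
i=16 t=21 v=4: → [21,23); WM=15
i=17 t=4 v=5: DROP (t<15-3); WM=18
i=18 t=23 v=1: → [23,25); WM=18
i=19 t=23 v=2: → [23,25); WM=20
i=20 t=23 v=3: → [23,25); WM=20
i=21 t=17 v=3: → [15,20); WM=20
i=22 t=22 v=8: → [21,25); WM=20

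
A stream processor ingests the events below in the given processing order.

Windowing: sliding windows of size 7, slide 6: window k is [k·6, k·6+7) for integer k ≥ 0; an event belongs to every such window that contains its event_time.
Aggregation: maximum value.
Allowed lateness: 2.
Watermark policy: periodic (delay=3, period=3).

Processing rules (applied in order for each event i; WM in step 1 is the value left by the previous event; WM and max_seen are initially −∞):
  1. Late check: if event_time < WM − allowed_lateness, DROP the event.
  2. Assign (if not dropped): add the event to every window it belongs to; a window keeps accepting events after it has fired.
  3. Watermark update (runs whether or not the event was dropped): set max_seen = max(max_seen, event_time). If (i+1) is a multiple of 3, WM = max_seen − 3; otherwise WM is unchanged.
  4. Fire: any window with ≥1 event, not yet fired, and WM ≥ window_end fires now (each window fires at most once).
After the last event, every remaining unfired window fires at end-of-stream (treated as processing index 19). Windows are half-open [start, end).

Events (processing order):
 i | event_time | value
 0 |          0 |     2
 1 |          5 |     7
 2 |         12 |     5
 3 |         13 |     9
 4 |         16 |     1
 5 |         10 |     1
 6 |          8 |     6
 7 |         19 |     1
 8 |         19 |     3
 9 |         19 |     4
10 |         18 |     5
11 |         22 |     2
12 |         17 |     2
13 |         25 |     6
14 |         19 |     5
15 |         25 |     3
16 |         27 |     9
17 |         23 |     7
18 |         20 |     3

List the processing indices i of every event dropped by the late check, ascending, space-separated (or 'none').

i=0 t=0 v=2: → [0,7); WM=−∞
i=1 t=5 v=7: → [0,7); WM=−∞
i=2 t=12 v=5: → [12,19),[6,13); WM=9; [0,7) fires=7
i=3 t=13 v=9: → [12,19); WM=9
i=4 t=16 v=1: → [12,19); WM=9
i=5 t=10 v=1: → [6,13); WM=13; [6,13) fires=5
i=6 t=8 v=6: DROP (t<13-2); WM=13
i=7 t=19 v=1: → [18,25); WM=13
i=8 t=19 v=3: → [18,25); WM=16
i=9 t=19 v=4: → [18,25); WM=16
i=10 t=18 v=5: → [18,25),[12,19); WM=16
i=11 t=22 v=2: → [18,25); WM=19; [12,19) fires=9
i=12 t=17 v=2: → [12,19); WM=19
i=13 t=25 v=6: → [24,31); WM=19
i=14 t=19 v=5: → [18,25); WM=22
i=15 t=25 v=3: → [24,31); WM=22
i=16 t=27 v=9: → [24,31); WM=22
i=17 t=23 v=7: → [18,25); WM=24
i=18 t=20 v=3: DROP (t<24-2); WM=24

6 18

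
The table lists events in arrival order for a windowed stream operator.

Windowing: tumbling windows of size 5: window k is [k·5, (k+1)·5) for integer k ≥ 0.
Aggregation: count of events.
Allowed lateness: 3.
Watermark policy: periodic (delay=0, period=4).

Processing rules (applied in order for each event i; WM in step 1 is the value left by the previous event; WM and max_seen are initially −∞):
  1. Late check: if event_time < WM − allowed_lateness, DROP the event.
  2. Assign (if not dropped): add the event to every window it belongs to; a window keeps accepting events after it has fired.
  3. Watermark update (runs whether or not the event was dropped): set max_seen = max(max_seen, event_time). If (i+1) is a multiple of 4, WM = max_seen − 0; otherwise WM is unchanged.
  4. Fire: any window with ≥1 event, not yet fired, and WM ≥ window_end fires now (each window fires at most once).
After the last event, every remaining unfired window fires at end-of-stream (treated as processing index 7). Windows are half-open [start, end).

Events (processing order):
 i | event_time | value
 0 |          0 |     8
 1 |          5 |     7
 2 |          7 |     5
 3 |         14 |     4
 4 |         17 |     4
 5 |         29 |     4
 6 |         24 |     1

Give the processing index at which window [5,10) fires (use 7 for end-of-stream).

i=0 t=0 v=8: → [0,5); WM=−∞
i=1 t=5 v=7: → [5,10); WM=−∞
i=2 t=7 v=5: → [5,10); WM=−∞
i=3 t=14 v=4: → [10,15); WM=14; [0,5) fires=1 [5,10) fires=2
i=4 t=17 v=4: → [15,20); WM=14
i=5 t=29 v=4: → [25,30); WM=14
i=6 t=24 v=1: → [20,25); WM=14

3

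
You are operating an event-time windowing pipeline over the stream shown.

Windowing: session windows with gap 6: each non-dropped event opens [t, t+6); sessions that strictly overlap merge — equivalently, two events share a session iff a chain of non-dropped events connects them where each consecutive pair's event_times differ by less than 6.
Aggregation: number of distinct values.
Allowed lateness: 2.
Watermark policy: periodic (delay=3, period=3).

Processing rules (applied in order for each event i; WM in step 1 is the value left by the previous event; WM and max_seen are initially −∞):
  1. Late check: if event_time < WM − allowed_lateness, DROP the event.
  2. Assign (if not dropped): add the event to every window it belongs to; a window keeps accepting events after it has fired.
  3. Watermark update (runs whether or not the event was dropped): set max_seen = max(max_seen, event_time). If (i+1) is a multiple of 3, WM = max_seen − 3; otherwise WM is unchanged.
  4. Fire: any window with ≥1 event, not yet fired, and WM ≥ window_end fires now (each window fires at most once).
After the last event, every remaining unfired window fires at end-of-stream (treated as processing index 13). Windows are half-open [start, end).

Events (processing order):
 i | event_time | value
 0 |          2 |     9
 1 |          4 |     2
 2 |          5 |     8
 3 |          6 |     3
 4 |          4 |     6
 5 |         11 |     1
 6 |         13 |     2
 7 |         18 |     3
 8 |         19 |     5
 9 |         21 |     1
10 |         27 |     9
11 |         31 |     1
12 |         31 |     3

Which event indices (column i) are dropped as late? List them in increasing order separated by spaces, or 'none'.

none

i=0 t=2 v=9: → [2,8); WM=−∞
i=1 t=4 v=2: → [2,10); WM=−∞
i=2 t=5 v=8: → [2,11); WM=2
i=3 t=6 v=3: → [2,12); WM=2
i=4 t=4 v=6: → [2,12); WM=2
i=5 t=11 v=1: → [2,17); WM=8
i=6 t=13 v=2: → [2,19); WM=8
i=7 t=18 v=3: → [2,24); WM=8
i=8 t=19 v=5: → [2,25); WM=16
i=9 t=21 v=1: → [2,27); WM=16
i=10 t=27 v=9: → [27,33); WM=16
i=11 t=31 v=1: → [27,37); WM=28
i=12 t=31 v=3: → [27,37); WM=28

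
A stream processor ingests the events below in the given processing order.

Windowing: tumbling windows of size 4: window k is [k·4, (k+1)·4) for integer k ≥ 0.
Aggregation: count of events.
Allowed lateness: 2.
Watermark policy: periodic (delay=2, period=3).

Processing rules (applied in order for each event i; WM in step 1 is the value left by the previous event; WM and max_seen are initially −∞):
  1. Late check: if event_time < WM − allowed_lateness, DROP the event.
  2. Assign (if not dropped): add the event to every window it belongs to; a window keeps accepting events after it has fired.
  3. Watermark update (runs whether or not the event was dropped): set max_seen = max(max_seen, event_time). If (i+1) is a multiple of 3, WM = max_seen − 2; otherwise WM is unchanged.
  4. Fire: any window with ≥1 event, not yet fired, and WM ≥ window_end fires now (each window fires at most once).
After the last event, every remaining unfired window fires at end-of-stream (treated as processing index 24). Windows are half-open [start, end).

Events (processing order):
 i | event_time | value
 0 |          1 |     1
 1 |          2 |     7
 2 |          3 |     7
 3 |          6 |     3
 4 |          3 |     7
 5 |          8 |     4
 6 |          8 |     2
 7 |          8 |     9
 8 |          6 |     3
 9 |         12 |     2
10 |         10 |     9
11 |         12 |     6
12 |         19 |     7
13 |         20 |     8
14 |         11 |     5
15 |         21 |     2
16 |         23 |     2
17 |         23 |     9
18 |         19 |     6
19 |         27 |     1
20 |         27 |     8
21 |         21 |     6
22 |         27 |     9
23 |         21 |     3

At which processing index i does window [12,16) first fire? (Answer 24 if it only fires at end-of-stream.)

14

i=0 t=1 v=1: → [0,4); WM=−∞
i=1 t=2 v=7: → [0,4); WM=−∞
i=2 t=3 v=7: → [0,4); WM=1
i=3 t=6 v=3: → [4,8); WM=1
i=4 t=3 v=7: → [0,4); WM=1
i=5 t=8 v=4: → [8,12); WM=6; [0,4) fires=4
i=6 t=8 v=2: → [8,12); WM=6
i=7 t=8 v=9: → [8,12); WM=6
i=8 t=6 v=3: → [4,8); WM=6
i=9 t=12 v=2: → [12,16); WM=6
i=10 t=10 v=9: → [8,12); WM=6
i=11 t=12 v=6: → [12,16); WM=10; [4,8) fires=2
i=12 t=19 v=7: → [16,20); WM=10
i=13 t=20 v=8: → [20,24); WM=10
i=14 t=11 v=5: → [8,12); WM=18; [8,12) fires=5 [12,16) fires=2
i=15 t=21 v=2: → [20,24); WM=18
i=16 t=23 v=2: → [20,24); WM=18
i=17 t=23 v=9: → [20,24); WM=21; [16,20) fires=1
i=18 t=19 v=6: → [16,20); WM=21
i=19 t=27 v=1: → [24,28); WM=21
i=20 t=27 v=8: → [24,28); WM=25; [20,24) fires=4
i=21 t=21 v=6: DROP (t<25-2); WM=25
i=22 t=27 v=9: → [24,28); WM=25
i=23 t=21 v=3: DROP (t<25-2); WM=25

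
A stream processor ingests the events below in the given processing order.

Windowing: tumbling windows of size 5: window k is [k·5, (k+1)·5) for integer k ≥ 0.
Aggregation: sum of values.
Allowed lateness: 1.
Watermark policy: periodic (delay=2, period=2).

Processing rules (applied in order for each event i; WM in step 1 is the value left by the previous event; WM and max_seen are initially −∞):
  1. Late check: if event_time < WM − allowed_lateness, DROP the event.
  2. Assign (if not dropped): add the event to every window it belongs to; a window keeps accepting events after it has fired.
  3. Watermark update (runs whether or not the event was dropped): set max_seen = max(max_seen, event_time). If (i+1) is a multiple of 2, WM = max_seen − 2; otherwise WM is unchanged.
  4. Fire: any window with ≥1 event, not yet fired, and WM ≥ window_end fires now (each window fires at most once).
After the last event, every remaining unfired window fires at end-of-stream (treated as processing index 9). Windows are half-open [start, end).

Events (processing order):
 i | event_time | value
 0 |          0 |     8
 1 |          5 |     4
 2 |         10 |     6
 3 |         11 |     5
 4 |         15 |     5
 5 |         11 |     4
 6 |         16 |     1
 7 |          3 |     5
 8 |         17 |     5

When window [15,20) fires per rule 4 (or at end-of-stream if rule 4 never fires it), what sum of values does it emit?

i=0 t=0 v=8: → [0,5); WM=−∞
i=1 t=5 v=4: → [5,10); WM=3
i=2 t=10 v=6: → [10,15); WM=3
i=3 t=11 v=5: → [10,15); WM=9; [0,5) fires=8
i=4 t=15 v=5: → [15,20); WM=9
i=5 t=11 v=4: → [10,15); WM=13; [5,10) fires=4
i=6 t=16 v=1: → [15,20); WM=13
i=7 t=3 v=5: DROP (t<13-1); WM=14
i=8 t=17 v=5: → [15,20); WM=14

11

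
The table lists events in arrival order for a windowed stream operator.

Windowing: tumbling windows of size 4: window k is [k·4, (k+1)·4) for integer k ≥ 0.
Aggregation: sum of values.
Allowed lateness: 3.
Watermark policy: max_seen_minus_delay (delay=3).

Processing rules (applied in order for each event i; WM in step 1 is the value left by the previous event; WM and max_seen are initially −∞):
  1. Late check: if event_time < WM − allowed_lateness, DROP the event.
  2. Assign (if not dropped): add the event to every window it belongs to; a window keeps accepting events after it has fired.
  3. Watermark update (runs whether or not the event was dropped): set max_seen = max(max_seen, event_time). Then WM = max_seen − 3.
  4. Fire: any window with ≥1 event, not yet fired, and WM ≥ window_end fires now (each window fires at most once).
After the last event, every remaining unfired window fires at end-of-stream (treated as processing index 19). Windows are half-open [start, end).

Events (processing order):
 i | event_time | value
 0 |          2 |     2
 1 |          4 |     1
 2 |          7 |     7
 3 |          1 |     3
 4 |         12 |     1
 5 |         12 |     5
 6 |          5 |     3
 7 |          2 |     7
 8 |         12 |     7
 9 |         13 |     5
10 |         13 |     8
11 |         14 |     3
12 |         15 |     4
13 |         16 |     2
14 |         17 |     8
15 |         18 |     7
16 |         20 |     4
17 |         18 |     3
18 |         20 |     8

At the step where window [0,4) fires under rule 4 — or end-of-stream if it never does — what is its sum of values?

2

i=0 t=2 v=2: → [0,4); WM=-1
i=1 t=4 v=1: → [4,8); WM=1
i=2 t=7 v=7: → [4,8); WM=4; [0,4) fires=2
i=3 t=1 v=3: → [0,4); WM=4
i=4 t=12 v=1: → [12,16); WM=9; [4,8) fires=8
i=5 t=12 v=5: → [12,16); WM=9
i=6 t=5 v=3: DROP (t<9-3); WM=9
i=7 t=2 v=7: DROP (t<9-3); WM=9
i=8 t=12 v=7: → [12,16); WM=9
i=9 t=13 v=5: → [12,16); WM=10
i=10 t=13 v=8: → [12,16); WM=10
i=11 t=14 v=3: → [12,16); WM=11
i=12 t=15 v=4: → [12,16); WM=12
i=13 t=16 v=2: → [16,20); WM=13
i=14 t=17 v=8: → [16,20); WM=14
i=15 t=18 v=7: → [16,20); WM=15
i=16 t=20 v=4: → [20,24); WM=17; [12,16) fires=33
i=17 t=18 v=3: → [16,20); WM=17
i=18 t=20 v=8: → [20,24); WM=17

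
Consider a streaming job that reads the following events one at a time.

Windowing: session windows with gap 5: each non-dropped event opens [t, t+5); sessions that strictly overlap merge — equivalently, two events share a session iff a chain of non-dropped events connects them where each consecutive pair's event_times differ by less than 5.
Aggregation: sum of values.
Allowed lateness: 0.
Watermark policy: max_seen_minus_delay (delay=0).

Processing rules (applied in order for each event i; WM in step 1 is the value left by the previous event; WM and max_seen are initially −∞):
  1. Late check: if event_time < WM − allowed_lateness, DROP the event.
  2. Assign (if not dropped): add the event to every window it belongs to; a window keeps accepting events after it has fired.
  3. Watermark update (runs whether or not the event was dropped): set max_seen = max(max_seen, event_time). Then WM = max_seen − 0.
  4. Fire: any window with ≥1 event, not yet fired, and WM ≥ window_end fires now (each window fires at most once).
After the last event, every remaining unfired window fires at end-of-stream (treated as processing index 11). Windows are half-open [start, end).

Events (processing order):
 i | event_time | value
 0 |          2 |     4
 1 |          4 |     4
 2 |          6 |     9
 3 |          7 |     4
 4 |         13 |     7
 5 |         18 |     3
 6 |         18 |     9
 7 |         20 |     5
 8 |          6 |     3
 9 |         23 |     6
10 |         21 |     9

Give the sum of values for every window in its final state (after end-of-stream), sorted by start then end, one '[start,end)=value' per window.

[2,12)=21 [13,18)=7 [18,28)=23

i=0 t=2 v=4: → [2,7); WM=2
i=1 t=4 v=4: → [2,9); WM=4
i=2 t=6 v=9: → [2,11); WM=6
i=3 t=7 v=4: → [2,12); WM=7
i=4 t=13 v=7: → [13,18); WM=13
i=5 t=18 v=3: → [18,23); WM=18
i=6 t=18 v=9: → [18,23); WM=18
i=7 t=20 v=5: → [18,25); WM=20
i=8 t=6 v=3: DROP (t<20-0); WM=20
i=9 t=23 v=6: → [18,28); WM=23
i=10 t=21 v=9: DROP (t<23-0); WM=23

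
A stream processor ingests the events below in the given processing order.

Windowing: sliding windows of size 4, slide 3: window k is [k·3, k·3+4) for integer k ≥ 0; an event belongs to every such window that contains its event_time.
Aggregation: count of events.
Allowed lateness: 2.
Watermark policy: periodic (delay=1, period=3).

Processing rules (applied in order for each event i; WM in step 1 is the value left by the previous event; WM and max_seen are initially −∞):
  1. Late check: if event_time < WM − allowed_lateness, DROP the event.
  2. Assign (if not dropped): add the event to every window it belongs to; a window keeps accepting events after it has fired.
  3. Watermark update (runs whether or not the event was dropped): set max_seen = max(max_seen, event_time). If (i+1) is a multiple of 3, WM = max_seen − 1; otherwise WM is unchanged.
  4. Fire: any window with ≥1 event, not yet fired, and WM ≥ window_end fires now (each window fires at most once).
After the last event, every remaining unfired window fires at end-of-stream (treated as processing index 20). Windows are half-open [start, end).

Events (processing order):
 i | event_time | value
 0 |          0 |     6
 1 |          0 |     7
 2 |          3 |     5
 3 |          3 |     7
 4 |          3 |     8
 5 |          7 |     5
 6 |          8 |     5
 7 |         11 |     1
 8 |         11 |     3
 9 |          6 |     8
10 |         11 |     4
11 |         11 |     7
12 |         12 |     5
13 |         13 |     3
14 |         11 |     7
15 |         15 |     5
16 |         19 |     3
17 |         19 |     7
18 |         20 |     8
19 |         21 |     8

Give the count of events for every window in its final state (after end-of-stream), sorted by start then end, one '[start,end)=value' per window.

[0,4)=5 [3,7)=3 [6,10)=2 [9,13)=6 [12,16)=3 [15,19)=1 [18,22)=4 [21,25)=1

i=0 t=0 v=6: → [0,4); WM=−∞
i=1 t=0 v=7: → [0,4); WM=−∞
i=2 t=3 v=5: → [3,7),[0,4); WM=2
i=3 t=3 v=7: → [3,7),[0,4); WM=2
i=4 t=3 v=8: → [3,7),[0,4); WM=2
i=5 t=7 v=5: → [6,10); WM=6; [0,4) fires=5
i=6 t=8 v=5: → [6,10); WM=6
i=7 t=11 v=1: → [9,13); WM=6
i=8 t=11 v=3: → [9,13); WM=10; [3,7) fires=3 [6,10) fires=2
i=9 t=6 v=8: DROP (t<10-2); WM=10
i=10 t=11 v=4: → [9,13); WM=10
i=11 t=11 v=7: → [9,13); WM=10
i=12 t=12 v=5: → [12,16),[9,13); WM=10
i=13 t=13 v=3: → [12,16); WM=10
i=14 t=11 v=7: → [9,13); WM=12
i=15 t=15 v=5: → [15,19),[12,16); WM=12
i=16 t=19 v=3: → [18,22); WM=12
i=17 t=19 v=7: → [18,22); WM=18; [9,13) fires=6 [12,16) fires=3
i=18 t=20 v=8: → [18,22); WM=18
i=19 t=21 v=8: → [21,25),[18,22); WM=18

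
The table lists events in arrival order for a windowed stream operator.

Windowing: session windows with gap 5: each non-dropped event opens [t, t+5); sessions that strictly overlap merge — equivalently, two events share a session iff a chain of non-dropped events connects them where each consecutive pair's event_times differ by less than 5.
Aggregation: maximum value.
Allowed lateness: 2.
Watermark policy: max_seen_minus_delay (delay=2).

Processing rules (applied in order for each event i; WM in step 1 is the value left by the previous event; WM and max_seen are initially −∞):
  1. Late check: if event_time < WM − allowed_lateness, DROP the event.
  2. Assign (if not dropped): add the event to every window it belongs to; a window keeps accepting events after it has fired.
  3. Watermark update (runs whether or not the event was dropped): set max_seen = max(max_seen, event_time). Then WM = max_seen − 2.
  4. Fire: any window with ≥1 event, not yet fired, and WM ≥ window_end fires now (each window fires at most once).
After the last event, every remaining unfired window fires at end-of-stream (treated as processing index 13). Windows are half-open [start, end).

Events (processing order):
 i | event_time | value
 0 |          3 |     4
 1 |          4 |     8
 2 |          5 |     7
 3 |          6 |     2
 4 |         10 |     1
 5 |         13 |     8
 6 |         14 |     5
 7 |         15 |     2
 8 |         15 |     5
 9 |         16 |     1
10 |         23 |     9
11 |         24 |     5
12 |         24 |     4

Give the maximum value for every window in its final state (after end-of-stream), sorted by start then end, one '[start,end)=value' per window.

i=0 t=3 v=4: → [3,8); WM=1
i=1 t=4 v=8: → [3,9); WM=2
i=2 t=5 v=7: → [3,10); WM=3
i=3 t=6 v=2: → [3,11); WM=4
i=4 t=10 v=1: → [3,15); WM=8
i=5 t=13 v=8: → [3,18); WM=11
i=6 t=14 v=5: → [3,19); WM=12
i=7 t=15 v=2: → [3,20); WM=13
i=8 t=15 v=5: → [3,20); WM=13
i=9 t=16 v=1: → [3,21); WM=14
i=10 t=23 v=9: → [23,28); WM=21
i=11 t=24 v=5: → [23,29); WM=22
i=12 t=24 v=4: → [23,29); WM=22

[3,21)=8 [23,29)=9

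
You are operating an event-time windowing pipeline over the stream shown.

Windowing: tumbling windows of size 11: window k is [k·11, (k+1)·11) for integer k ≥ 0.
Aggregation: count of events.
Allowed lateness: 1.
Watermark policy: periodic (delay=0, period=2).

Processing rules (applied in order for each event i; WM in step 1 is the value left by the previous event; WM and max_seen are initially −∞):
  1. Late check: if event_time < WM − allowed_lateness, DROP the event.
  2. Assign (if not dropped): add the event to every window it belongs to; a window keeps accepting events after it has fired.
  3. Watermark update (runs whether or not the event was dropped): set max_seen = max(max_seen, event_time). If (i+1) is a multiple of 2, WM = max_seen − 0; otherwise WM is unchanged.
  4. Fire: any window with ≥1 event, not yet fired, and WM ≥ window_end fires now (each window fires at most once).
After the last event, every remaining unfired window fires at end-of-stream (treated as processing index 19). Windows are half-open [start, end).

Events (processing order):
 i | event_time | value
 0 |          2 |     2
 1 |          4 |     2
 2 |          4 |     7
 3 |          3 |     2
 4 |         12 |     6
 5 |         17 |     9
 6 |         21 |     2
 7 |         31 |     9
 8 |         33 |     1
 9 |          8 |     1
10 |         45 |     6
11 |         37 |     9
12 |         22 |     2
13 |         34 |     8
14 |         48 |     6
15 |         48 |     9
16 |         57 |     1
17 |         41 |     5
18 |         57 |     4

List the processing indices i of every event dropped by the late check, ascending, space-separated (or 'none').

i=0 t=2 v=2: → [0,11); WM=−∞
i=1 t=4 v=2: → [0,11); WM=4
i=2 t=4 v=7: → [0,11); WM=4
i=3 t=3 v=2: → [0,11); WM=4
i=4 t=12 v=6: → [11,22); WM=4
i=5 t=17 v=9: → [11,22); WM=17; [0,11) fires=4
i=6 t=21 v=2: → [11,22); WM=17
i=7 t=31 v=9: → [22,33); WM=31; [11,22) fires=3
i=8 t=33 v=1: → [33,44); WM=31
i=9 t=8 v=1: DROP (t<31-1); WM=33; [22,33) fires=1
i=10 t=45 v=6: → [44,55); WM=33
i=11 t=37 v=9: → [33,44); WM=45; [33,44) fires=2
i=12 t=22 v=2: DROP (t<45-1); WM=45
i=13 t=34 v=8: DROP (t<45-1); WM=45
i=14 t=48 v=6: → [44,55); WM=45
i=15 t=48 v=9: → [44,55); WM=48
i=16 t=57 v=1: → [55,66); WM=48
i=17 t=41 v=5: DROP (t<48-1); WM=57; [44,55) fires=3
i=18 t=57 v=4: → [55,66); WM=57

9 12 13 17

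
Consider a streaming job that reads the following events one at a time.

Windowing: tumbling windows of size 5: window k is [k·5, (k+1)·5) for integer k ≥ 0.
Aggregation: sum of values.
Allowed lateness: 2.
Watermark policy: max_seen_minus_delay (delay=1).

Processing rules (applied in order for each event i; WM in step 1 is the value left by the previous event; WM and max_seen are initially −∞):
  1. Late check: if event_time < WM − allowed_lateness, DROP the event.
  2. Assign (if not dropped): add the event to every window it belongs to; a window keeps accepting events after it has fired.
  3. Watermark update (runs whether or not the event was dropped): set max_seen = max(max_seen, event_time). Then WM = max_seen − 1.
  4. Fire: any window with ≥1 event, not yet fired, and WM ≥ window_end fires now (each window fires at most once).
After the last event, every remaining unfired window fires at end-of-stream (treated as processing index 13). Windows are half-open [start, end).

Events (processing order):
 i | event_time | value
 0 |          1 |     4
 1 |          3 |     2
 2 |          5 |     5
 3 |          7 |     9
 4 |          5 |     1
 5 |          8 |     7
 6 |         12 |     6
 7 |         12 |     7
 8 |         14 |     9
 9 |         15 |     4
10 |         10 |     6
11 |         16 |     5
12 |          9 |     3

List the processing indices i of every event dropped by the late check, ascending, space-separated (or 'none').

i=0 t=1 v=4: → [0,5); WM=0
i=1 t=3 v=2: → [0,5); WM=2
i=2 t=5 v=5: → [5,10); WM=4
i=3 t=7 v=9: → [5,10); WM=6; [0,5) fires=6
i=4 t=5 v=1: → [5,10); WM=6
i=5 t=8 v=7: → [5,10); WM=7
i=6 t=12 v=6: → [10,15); WM=11; [5,10) fires=22
i=7 t=12 v=7: → [10,15); WM=11
i=8 t=14 v=9: → [10,15); WM=13
i=9 t=15 v=4: → [15,20); WM=14
i=10 t=10 v=6: DROP (t<14-2); WM=14
i=11 t=16 v=5: → [15,20); WM=15; [10,15) fires=22
i=12 t=9 v=3: DROP (t<15-2); WM=15

10 12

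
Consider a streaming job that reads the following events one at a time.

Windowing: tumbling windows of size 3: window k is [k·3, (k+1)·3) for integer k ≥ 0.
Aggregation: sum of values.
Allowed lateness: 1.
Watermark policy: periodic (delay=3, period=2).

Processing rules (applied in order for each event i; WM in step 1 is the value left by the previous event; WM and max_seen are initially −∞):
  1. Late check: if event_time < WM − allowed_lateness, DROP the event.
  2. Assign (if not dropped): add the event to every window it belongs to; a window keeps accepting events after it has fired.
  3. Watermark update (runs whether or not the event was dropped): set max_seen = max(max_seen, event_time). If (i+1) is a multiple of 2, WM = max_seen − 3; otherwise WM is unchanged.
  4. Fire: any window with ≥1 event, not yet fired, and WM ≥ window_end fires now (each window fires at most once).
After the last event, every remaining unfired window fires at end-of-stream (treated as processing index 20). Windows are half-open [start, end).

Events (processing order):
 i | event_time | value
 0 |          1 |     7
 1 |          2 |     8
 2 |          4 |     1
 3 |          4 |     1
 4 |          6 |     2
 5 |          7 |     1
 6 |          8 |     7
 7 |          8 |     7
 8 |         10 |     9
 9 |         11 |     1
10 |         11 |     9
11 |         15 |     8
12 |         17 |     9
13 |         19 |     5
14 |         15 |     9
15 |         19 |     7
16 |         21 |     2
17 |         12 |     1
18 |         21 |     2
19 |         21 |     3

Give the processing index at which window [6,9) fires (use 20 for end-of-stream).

11

i=0 t=1 v=7: → [0,3); WM=−∞
i=1 t=2 v=8: → [0,3); WM=-1
i=2 t=4 v=1: → [3,6); WM=-1
i=3 t=4 v=1: → [3,6); WM=1
i=4 t=6 v=2: → [6,9); WM=1
i=5 t=7 v=1: → [6,9); WM=4; [0,3) fires=15
i=6 t=8 v=7: → [6,9); WM=4
i=7 t=8 v=7: → [6,9); WM=5
i=8 t=10 v=9: → [9,12); WM=5
i=9 t=11 v=1: → [9,12); WM=8; [3,6) fires=2
i=10 t=11 v=9: → [9,12); WM=8
i=11 t=15 v=8: → [15,18); WM=12; [6,9) fires=17 [9,12) fires=19
i=12 t=17 v=9: → [15,18); WM=12
i=13 t=19 v=5: → [18,21); WM=16
i=14 t=15 v=9: → [15,18); WM=16
i=15 t=19 v=7: → [18,21); WM=16
i=16 t=21 v=2: → [21,24); WM=16
i=17 t=12 v=1: DROP (t<16-1); WM=18; [15,18) fires=26
i=18 t=21 v=2: → [21,24); WM=18
i=19 t=21 v=3: → [21,24); WM=18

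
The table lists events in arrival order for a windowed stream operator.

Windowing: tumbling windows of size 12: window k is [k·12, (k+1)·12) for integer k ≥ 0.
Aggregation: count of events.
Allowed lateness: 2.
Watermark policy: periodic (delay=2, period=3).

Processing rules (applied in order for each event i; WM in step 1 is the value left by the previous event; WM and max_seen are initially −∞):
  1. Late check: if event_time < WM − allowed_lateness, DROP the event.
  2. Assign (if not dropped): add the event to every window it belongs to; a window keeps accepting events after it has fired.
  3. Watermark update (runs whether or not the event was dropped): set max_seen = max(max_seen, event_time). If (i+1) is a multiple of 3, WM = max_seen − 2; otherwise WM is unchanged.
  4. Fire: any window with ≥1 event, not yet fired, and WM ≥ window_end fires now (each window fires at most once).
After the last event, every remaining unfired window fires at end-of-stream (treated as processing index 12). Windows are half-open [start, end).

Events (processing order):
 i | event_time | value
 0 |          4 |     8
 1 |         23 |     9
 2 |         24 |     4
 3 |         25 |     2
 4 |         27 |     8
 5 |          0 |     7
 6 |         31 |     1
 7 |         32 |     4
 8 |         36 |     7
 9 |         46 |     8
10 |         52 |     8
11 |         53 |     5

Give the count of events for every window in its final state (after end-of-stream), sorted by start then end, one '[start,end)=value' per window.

[0,12)=1 [12,24)=1 [24,36)=5 [36,48)=2 [48,60)=2

i=0 t=4 v=8: → [0,12); WM=−∞
i=1 t=23 v=9: → [12,24); WM=−∞
i=2 t=24 v=4: → [24,36); WM=22; [0,12) fires=1
i=3 t=25 v=2: → [24,36); WM=22
i=4 t=27 v=8: → [24,36); WM=22
i=5 t=0 v=7: DROP (t<22-2); WM=25; [12,24) fires=1
i=6 t=31 v=1: → [24,36); WM=25
i=7 t=32 v=4: → [24,36); WM=25
i=8 t=36 v=7: → [36,48); WM=34
i=9 t=46 v=8: → [36,48); WM=34
i=10 t=52 v=8: → [48,60); WM=34
i=11 t=53 v=5: → [48,60); WM=51; [24,36) fires=5 [36,48) fires=2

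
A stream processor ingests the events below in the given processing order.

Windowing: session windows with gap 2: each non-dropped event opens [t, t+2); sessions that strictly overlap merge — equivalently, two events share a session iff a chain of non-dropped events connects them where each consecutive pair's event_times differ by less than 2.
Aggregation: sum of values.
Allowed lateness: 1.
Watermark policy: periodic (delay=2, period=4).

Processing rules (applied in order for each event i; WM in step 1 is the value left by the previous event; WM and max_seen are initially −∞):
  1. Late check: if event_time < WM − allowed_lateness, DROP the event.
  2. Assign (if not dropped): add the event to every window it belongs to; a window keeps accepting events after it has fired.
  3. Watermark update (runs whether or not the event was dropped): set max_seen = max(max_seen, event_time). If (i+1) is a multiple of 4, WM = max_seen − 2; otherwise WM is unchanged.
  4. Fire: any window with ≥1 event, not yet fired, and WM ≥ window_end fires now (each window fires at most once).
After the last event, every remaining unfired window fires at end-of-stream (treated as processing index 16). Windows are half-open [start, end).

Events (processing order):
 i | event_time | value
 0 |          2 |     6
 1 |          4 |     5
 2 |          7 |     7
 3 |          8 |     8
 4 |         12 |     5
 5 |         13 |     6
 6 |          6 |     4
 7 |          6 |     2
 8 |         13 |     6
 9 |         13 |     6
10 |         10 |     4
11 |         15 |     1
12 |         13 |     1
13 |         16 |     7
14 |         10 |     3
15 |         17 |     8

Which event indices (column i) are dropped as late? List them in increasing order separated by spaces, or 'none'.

i=0 t=2 v=6: → [2,4); WM=−∞
i=1 t=4 v=5: → [4,6); WM=−∞
i=2 t=7 v=7: → [7,9); WM=−∞
i=3 t=8 v=8: → [7,10); WM=6
i=4 t=12 v=5: → [12,14); WM=6
i=5 t=13 v=6: → [12,15); WM=6
i=6 t=6 v=4: → [6,10); WM=6
i=7 t=6 v=2: → [6,10); WM=11
i=8 t=13 v=6: → [12,15); WM=11
i=9 t=13 v=6: → [12,15); WM=11
i=10 t=10 v=4: → [10,12); WM=11
i=11 t=15 v=1: → [15,17); WM=13
i=12 t=13 v=1: → [12,15); WM=13
i=13 t=16 v=7: → [15,18); WM=13
i=14 t=10 v=3: DROP (t<13-1); WM=13
i=15 t=17 v=8: → [15,19); WM=15

14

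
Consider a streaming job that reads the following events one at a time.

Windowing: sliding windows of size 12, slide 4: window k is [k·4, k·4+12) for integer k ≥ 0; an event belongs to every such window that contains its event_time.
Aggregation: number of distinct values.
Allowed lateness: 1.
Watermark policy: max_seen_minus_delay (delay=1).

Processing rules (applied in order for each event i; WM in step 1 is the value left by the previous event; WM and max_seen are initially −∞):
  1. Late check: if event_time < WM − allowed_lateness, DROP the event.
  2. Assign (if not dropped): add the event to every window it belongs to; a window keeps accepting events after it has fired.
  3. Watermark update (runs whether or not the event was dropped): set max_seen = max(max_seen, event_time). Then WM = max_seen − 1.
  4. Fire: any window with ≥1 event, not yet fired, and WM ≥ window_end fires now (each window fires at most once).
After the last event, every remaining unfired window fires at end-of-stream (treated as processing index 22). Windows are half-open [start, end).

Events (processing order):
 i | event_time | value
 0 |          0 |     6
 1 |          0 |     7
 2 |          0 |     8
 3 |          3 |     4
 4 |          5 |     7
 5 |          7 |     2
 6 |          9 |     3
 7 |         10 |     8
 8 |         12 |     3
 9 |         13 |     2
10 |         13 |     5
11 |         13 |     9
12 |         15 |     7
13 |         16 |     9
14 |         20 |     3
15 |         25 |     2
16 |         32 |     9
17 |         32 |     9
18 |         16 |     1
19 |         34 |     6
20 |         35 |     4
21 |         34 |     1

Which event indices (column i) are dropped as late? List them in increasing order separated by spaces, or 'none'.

18

i=0 t=0 v=6: → [0,12); WM=-1
i=1 t=0 v=7: → [0,12); WM=-1
i=2 t=0 v=8: → [0,12); WM=-1
i=3 t=3 v=4: → [0,12); WM=2
i=4 t=5 v=7: → [4,16),[0,12); WM=4
i=5 t=7 v=2: → [4,16),[0,12); WM=6
i=6 t=9 v=3: → [8,20),[4,16),[0,12); WM=8
i=7 t=10 v=8: → [8,20),[4,16),[0,12); WM=9
i=8 t=12 v=3: → [12,24),[8,20),[4,16); WM=11
i=9 t=13 v=2: → [12,24),[8,20),[4,16); WM=12; [0,12) fires=6
i=10 t=13 v=5: → [12,24),[8,20),[4,16); WM=12
i=11 t=13 v=9: → [12,24),[8,20),[4,16); WM=12
i=12 t=15 v=7: → [12,24),[8,20),[4,16); WM=14
i=13 t=16 v=9: → [16,28),[12,24),[8,20); WM=15
i=14 t=20 v=3: → [20,32),[16,28),[12,24); WM=19; [4,16) fires=6
i=15 t=25 v=2: → [24,36),[20,32),[16,28); WM=24; [8,20) fires=6 [12,24) fires=5
i=16 t=32 v=9: → [32,44),[28,40),[24,36); WM=31; [16,28) fires=3
i=17 t=32 v=9: → [32,44),[28,40),[24,36); WM=31
i=18 t=16 v=1: DROP (t<31-1); WM=31
i=19 t=34 v=6: → [32,44),[28,40),[24,36); WM=33; [20,32) fires=2
i=20 t=35 v=4: → [32,44),[28,40),[24,36); WM=34
i=21 t=34 v=1: → [32,44),[28,40),[24,36); WM=34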